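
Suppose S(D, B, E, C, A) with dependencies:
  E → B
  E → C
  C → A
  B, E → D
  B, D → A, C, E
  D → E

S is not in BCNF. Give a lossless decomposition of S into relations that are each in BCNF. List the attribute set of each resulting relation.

{A, C}; {B, C, D, E}

Candidate keys of the original relation: {D}, {E}.
Within {A, B, C, D, E}: {C}⁺ ∩ {A, B, C, D, E} = {A, C}, not the whole set, so C → A violates BCNF; decompose into {A, C} and {B, C, D, E}.
{A, C} is in BCNF.
{B, C, D, E} is in BCNF.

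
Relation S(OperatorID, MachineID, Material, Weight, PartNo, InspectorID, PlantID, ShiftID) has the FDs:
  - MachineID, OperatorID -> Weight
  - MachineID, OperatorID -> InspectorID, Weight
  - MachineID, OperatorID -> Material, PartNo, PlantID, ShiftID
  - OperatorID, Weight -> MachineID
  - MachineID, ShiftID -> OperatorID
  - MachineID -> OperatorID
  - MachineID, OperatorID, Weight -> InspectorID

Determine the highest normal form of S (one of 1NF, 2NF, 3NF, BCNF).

BCNF

Candidate keys: {MachineID}, {OperatorID, Weight}. Prime attributes: {MachineID, OperatorID, Weight}.
The left-hand side of every FD is a superkey, so BCNF is satisfied.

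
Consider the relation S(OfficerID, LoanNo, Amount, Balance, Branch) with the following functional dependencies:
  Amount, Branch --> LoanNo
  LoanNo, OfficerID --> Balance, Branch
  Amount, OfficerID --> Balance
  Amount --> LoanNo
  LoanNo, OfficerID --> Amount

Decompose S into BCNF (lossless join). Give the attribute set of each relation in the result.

Candidate keys of the original relation: {Amount, OfficerID}, {LoanNo, OfficerID}.
Within {Amount, Balance, Branch, LoanNo, OfficerID}: {Amount, Branch}⁺ ∩ {Amount, Balance, Branch, LoanNo, OfficerID} = {Amount, Branch, LoanNo}, not the whole set, so Amount, Branch --> LoanNo violates BCNF; decompose into {Amount, Branch, LoanNo} and {Amount, Balance, Branch, OfficerID}.
Within {Amount, Branch, LoanNo}: {Amount}⁺ ∩ {Amount, Branch, LoanNo} = {Amount, LoanNo}, not the whole set, so Amount --> LoanNo violates BCNF; decompose into {Amount, LoanNo} and {Amount, Branch}.
{Amount, LoanNo} has no BCNF violation.
{Amount, Branch} has no BCNF violation.
{Amount, Balance, Branch, OfficerID} has no BCNF violation.

{Amount, Balance, Branch, OfficerID}; {Amount, LoanNo}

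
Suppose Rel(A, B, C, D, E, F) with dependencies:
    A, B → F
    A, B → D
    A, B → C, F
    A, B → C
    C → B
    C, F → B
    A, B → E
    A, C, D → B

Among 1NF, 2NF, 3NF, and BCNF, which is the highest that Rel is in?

3NF

Candidate keys: {A, B}, {A, C}. Prime attributes: {A, B, C}.
C → B: {C}⁺ = {B, C}, which is not all of the attributes, so the left side is not a superkey — BCNF is violated.
Its right-hand attributes {B} are all prime, as are those of every other non-superkey FD — the relation is in 3NF.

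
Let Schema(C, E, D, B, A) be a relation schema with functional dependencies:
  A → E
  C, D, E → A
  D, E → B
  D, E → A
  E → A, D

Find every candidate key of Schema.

Attributes never on any right-hand side: {C} — every candidate key must contain it.
Closure of {A, C} is {A, B, C, D, E}, the whole schema; {A, C} is a candidate key.
Closure of {C, E} is {A, B, C, D, E}, the whole schema; {C, E} is a candidate key.
These are minimal and exhaustive — every other superkey contains one of them.

{A, C}, {C, E}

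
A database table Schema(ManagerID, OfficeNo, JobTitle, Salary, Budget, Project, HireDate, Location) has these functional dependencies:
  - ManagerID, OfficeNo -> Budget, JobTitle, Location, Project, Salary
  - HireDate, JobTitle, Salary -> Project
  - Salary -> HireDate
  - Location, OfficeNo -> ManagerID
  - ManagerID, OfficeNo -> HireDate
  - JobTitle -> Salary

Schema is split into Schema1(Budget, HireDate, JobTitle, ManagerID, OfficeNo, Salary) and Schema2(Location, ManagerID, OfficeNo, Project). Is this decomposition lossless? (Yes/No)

Yes

Schema1 ∩ Schema2 = {ManagerID, OfficeNo}; its closure under F is {Budget, HireDate, JobTitle, Location, ManagerID, OfficeNo, Project, Salary}.
Schema1 is contained in that closure, so Schema1 ∩ Schema2 -> Schema1 holds and the join is lossless.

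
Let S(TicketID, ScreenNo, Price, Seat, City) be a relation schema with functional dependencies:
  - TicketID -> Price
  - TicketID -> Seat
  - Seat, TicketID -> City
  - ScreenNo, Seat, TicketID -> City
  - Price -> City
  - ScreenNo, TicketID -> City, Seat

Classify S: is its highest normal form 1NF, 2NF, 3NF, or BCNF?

1NF

Candidate key: {ScreenNo, TicketID}. Prime attributes: {ScreenNo, TicketID}.
TicketID -> Price breaks BCNF: {TicketID}⁺ = {City, Price, Seat, TicketID}, so {TicketID} is not a superkey.
TicketID -> Price determines the non-prime attribute {Price} from a non-superkey — 3NF is violated.
{TicketID} is a proper subset of the key {ScreenNo, TicketID}, and {TicketID}⁺ contains the non-prime attributes {City, Price, Seat} — a partial dependency, so 2NF is violated.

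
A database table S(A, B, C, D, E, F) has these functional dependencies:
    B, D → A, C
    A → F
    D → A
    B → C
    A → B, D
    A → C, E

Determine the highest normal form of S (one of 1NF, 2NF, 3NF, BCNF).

2NF

Candidate keys: {A}, {D}. Prime attributes: {A, D}.
For B → C we have {B}⁺ = {B, C}; {B} is not a superkey, so BCNF fails.
Because {C} is non-prime and the left side of B → C is not a superkey, the relation is not in 3NF.
With only single-attribute keys there can be no partial dependency, so 2NF holds.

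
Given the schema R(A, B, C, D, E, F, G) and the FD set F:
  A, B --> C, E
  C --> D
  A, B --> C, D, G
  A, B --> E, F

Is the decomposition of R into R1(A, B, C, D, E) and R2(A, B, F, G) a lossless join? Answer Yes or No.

The shared attributes are {A, B} and {A, B}⁺ = {A, B, C, D, E, F, G}.
Since R1 ⊆ {A, B, C, D, E, F, G}, the intersection is a superkey of R1; the decomposition is lossless.

Yes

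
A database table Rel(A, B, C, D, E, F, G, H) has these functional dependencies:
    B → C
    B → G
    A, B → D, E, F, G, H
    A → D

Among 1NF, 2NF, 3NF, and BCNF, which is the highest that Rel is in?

1NF

Candidate key: {A, B}. Prime attributes: {A, B}.
B → C breaks BCNF: {B}⁺ = {B, C, G}, so {B} is not a superkey.
B → C has non-prime {C} on the right and a non-superkey on the left, so 3NF fails.
The proper key subset {A} of {A, B} determines non-prime {D}, so the relation is not even in 2NF.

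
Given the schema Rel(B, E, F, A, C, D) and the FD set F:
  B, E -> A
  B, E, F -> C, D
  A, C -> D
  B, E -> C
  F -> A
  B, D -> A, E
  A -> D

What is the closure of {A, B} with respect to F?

Start with {A, B}.
A -> D applies; add {D} → now {A, B, D}.
B, D -> A, E applies; add {E} → now {A, B, D, E}.
B, E -> C applies; add {C} → now {A, B, C, D, E}.
No further FD applies.

{A, B, C, D, E}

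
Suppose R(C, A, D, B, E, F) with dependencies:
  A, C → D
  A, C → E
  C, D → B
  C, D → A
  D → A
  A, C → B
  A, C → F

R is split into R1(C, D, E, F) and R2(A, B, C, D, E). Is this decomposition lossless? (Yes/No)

Yes

Common attributes: {C, D, E}; their closure is {A, B, C, D, E, F}.
R1 is contained in that closure, so R1 ∩ R2 → R1 holds and the join is lossless.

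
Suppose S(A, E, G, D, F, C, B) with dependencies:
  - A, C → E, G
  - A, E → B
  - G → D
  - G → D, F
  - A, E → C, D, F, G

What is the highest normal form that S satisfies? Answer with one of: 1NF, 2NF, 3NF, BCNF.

2NF

Candidate keys: {A, C}, {A, E}. Prime attributes: {A, C, E}.
G → D: {G}⁺ = {D, F, G}, which is not all of the attributes, so the left side is not a superkey — BCNF is violated.
G → D has non-prime {D} on the right and a non-superkey on the left, so 3NF fails.
Checking every proper subset of each key, none determines a non-prime attribute — 2NF is satisfied.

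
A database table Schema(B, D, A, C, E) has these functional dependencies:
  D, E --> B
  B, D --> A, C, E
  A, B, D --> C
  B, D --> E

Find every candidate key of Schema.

Attributes never on any right-hand side: {D} — every candidate key must contain it.
{B, D} is a candidate key since {B, D}⁺ = {A, B, C, D, E} covers every attribute.
{D, E} is a candidate key since {D, E}⁺ = {A, B, C, D, E} covers every attribute.
Any other superkey properly contains one of these, so there are no further candidate keys.

{B, D}, {D, E}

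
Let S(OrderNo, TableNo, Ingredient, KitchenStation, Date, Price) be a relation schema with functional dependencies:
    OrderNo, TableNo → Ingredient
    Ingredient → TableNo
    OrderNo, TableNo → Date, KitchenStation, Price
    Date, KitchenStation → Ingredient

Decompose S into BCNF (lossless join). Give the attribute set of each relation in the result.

Candidate keys of the original relation: {Date, KitchenStation, OrderNo}, {Ingredient, OrderNo}, {OrderNo, TableNo}.
Within {Date, Ingredient, KitchenStation, OrderNo, Price, TableNo}: {Ingredient}⁺ ∩ {Date, Ingredient, KitchenStation, OrderNo, Price, TableNo} = {Ingredient, TableNo}, not the whole set, so Ingredient → TableNo violates BCNF; decompose into {Ingredient, TableNo} and {Date, Ingredient, KitchenStation, OrderNo, Price}.
{Ingredient, TableNo} has no BCNF violation.
Within {Date, Ingredient, KitchenStation, OrderNo, Price}: {Date, KitchenStation}⁺ ∩ {Date, Ingredient, KitchenStation, OrderNo, Price} = {Date, Ingredient, KitchenStation}, not the whole set, so Date, KitchenStation → Ingredient violates BCNF; decompose into {Date, Ingredient, KitchenStation} and {Date, KitchenStation, OrderNo, Price}.
{Date, Ingredient, KitchenStation} has no BCNF violation.
{Date, KitchenStation, OrderNo, Price} has no BCNF violation.

{Date, Ingredient, KitchenStation}; {Date, KitchenStation, OrderNo, Price}; {Ingredient, TableNo}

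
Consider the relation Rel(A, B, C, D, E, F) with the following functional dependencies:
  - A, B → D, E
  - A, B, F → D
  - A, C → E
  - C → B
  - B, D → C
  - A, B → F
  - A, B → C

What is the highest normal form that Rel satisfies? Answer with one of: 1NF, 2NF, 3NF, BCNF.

3NF

Candidate keys: {A, B}, {A, C}. Prime attributes: {A, B, C}.
C → B breaks BCNF: {C}⁺ = {B, C}, so {C} is not a superkey.
Since {B} ⊆ prime attributes and every other non-superkey FD also has a prime right side, the schema is in 3NF.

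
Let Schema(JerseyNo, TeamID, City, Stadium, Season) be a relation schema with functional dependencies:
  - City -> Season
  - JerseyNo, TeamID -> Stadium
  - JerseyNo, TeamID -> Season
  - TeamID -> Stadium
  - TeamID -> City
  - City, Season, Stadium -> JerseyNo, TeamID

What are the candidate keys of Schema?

{City, Stadium}, {TeamID}

{TeamID}⁺ = {City, JerseyNo, Season, Stadium, TeamID} — all of the relation — so {TeamID} is a candidate key.
{City, Stadium}⁺ = {City, JerseyNo, Season, Stadium, TeamID} — all of the relation — so {City, Stadium} is a candidate key.
No proper subset of any of these is a key, and no other minimal superkey exists.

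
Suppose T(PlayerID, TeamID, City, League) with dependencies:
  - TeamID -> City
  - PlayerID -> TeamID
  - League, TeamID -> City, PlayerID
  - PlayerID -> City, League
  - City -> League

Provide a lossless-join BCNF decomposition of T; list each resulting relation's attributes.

{City, League}; {City, PlayerID, TeamID}

Candidate keys of the original relation: {PlayerID}, {TeamID}.
In {City, League, PlayerID, TeamID}, {City} is not a superkey ({City}⁺ restricted to this set is {City, League}), so split on City -> League into {City, League} and {City, PlayerID, TeamID}.
{City, League} is in BCNF.
{City, PlayerID, TeamID} is in BCNF.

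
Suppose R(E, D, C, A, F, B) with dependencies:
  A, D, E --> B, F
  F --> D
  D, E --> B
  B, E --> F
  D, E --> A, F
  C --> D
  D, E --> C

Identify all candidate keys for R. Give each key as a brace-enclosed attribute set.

{B, E}, {C, E}, {D, E}, {E, F}

No FD produces {E}, so it must be in every candidate key.
{B, E}⁺ = {A, B, C, D, E, F} — all of the relation — so {B, E} is a candidate key.
{C, E}⁺ = {A, B, C, D, E, F} — all of the relation — so {C, E} is a candidate key.
{D, E}⁺ = {A, B, C, D, E, F} — all of the relation — so {D, E} is a candidate key.
{E, F}⁺ = {A, B, C, D, E, F} — all of the relation — so {E, F} is a candidate key.
No proper subset of any of these is a key, and no other minimal superkey exists.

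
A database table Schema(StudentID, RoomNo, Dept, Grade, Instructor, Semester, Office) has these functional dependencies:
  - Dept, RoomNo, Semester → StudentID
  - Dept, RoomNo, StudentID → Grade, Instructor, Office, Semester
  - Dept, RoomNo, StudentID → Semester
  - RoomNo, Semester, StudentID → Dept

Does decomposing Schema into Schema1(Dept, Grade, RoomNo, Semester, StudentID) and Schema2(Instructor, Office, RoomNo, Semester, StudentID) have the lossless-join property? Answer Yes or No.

Common attributes: {RoomNo, Semester, StudentID}; their closure is {Dept, Grade, Instructor, Office, RoomNo, Semester, StudentID}.
Since Schema1 ⊆ {Dept, Grade, Instructor, Office, RoomNo, Semester, StudentID}, the intersection is a superkey of Schema1; the decomposition is lossless.

Yes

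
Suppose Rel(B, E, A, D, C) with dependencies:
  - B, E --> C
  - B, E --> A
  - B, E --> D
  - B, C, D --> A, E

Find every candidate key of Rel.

{B, C, D}, {B, E}

Attributes never on any right-hand side: {B} — every candidate key must contain it.
{B, E} is a candidate key since {B, E}⁺ = {A, B, C, D, E} covers every attribute.
{B, C, D} is a candidate key since {B, C, D}⁺ = {A, B, C, D, E} covers every attribute.
These are minimal and exhaustive — every other superkey contains one of them.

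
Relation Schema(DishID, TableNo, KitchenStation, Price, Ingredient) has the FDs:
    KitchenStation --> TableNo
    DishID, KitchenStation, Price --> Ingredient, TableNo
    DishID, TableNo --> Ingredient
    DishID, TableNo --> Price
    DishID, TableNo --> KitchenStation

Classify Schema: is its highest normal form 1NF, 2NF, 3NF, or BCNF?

3NF

Candidate keys: {DishID, KitchenStation}, {DishID, TableNo}. Prime attributes: {DishID, KitchenStation, TableNo}.
For KitchenStation --> TableNo we have {KitchenStation}⁺ = {KitchenStation, TableNo}; {KitchenStation} is not a superkey, so BCNF fails.
Its right-hand attributes {TableNo} are all prime, as are those of every other non-superkey FD — the relation is in 3NF.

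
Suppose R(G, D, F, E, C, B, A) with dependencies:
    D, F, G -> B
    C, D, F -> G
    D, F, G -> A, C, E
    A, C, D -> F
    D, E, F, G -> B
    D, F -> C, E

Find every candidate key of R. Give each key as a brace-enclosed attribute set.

{A, C, D}, {D, F}

No FD produces {D}, so it must be in every candidate key.
Closure of {D, F} is {A, B, C, D, E, F, G}, the whole schema; {D, F} is a candidate key.
Closure of {A, C, D} is {A, B, C, D, E, F, G}, the whole schema; {A, C, D} is a candidate key.
These are minimal and exhaustive — every other superkey contains one of them.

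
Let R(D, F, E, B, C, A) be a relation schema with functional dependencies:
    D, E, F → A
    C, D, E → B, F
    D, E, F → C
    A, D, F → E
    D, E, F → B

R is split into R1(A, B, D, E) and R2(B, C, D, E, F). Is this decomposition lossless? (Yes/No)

No

R1 ∩ R2 = {B, D, E}; its closure under F is {B, D, E}.
The closure covers neither R1 nor R2 entirely; the join is not lossless.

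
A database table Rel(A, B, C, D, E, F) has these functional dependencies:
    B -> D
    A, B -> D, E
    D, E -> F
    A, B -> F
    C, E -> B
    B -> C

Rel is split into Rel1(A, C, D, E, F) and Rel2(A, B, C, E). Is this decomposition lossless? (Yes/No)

The shared attributes are {A, C, E} and {A, C, E}⁺ = {A, B, C, D, E, F}.
This includes all of Rel1, so the common attributes are a superkey of Rel1 — the join is lossless.

Yes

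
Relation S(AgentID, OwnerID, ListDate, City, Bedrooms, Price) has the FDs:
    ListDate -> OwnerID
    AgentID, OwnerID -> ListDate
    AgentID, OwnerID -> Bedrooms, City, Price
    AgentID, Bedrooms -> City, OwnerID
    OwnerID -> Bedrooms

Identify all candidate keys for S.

Attributes never on any right-hand side: {AgentID} — every candidate key must contain it.
{AgentID, Bedrooms} is a candidate key since {AgentID, Bedrooms}⁺ = {AgentID, Bedrooms, City, ListDate, OwnerID, Price} covers every attribute.
{AgentID, ListDate} is a candidate key since {AgentID, ListDate}⁺ = {AgentID, Bedrooms, City, ListDate, OwnerID, Price} covers every attribute.
{AgentID, OwnerID} is a candidate key since {AgentID, OwnerID}⁺ = {AgentID, Bedrooms, City, ListDate, OwnerID, Price} covers every attribute.
No proper subset of any of these is a key, and no other minimal superkey exists.

{AgentID, Bedrooms}, {AgentID, ListDate}, {AgentID, OwnerID}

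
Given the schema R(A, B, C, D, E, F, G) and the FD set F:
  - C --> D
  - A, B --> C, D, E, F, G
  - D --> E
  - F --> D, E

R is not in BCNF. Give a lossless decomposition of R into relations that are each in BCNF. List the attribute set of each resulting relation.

{A, B, C, F, G}; {C, D}; {D, E}

Candidate key of the original relation: {A, B}.
{A, B, C, D, E, F, G}: {C} determines {C, D, E} here but is not a superkey — split on C --> D, E, giving {C, D, E} and {A, B, C, F, G}.
{C, D, E}: {D} determines {D, E} here but is not a superkey — split on D --> E, giving {D, E} and {C, D}.
{D, E} has no BCNF violation.
{C, D} has no BCNF violation.
{A, B, C, F, G} has no BCNF violation.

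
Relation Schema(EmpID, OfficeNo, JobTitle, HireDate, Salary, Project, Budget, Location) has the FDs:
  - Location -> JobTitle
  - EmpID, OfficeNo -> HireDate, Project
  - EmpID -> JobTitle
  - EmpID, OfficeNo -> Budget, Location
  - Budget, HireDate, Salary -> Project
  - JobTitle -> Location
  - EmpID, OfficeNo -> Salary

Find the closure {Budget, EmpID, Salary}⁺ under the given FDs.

Start with {Budget, EmpID, Salary}.
EmpID -> JobTitle applies; add {JobTitle} → now {Budget, EmpID, JobTitle, Salary}.
JobTitle -> Location applies; add {Location} → now {Budget, EmpID, JobTitle, Location, Salary}.
No further FD applies.

{Budget, EmpID, JobTitle, Location, Salary}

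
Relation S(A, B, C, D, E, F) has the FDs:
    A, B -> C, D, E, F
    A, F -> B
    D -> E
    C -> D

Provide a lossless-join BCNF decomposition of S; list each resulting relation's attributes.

Candidate keys of the original relation: {A, B}, {A, F}.
In {A, B, C, D, E, F}, {D} is not a superkey ({D}⁺ restricted to this set is {D, E}), so split on D -> E into {D, E} and {A, B, C, D, F}.
{D, E}: every determinant is a superkey — BCNF.
In {A, B, C, D, F}, {C} is not a superkey ({C}⁺ restricted to this set is {C, D}), so split on C -> D into {C, D} and {A, B, C, F}.
{C, D}: every determinant is a superkey — BCNF.
{A, B, C, F}: every determinant is a superkey — BCNF.

{A, B, C, F}; {C, D}; {D, E}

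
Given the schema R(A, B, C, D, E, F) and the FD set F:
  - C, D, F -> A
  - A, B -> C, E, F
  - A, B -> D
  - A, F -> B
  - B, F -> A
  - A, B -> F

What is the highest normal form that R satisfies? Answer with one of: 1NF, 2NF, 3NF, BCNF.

Candidate keys: {A, B}, {A, F}, {B, F}, {C, D, F}. Prime attributes: {A, B, C, D, F}.
Every FD has a superkey on the left, so the relation is in BCNF.

BCNF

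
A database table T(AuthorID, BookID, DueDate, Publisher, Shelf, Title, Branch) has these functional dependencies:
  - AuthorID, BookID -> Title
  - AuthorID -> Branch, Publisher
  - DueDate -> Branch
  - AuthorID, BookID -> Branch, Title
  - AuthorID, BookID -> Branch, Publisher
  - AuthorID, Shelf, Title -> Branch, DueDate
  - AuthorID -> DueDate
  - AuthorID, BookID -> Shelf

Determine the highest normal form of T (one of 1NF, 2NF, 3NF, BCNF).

1NF

Candidate key: {AuthorID, BookID}. Prime attributes: {AuthorID, BookID}.
AuthorID -> Branch, Publisher: {AuthorID}⁺ = {AuthorID, Branch, DueDate, Publisher}, which is not all of the attributes, so the left side is not a superkey — BCNF is violated.
AuthorID -> Branch, Publisher determines the non-prime attributes {Branch, Publisher} from a non-superkey — 3NF is violated.
Since {AuthorID} ⊂ {AuthorID, BookID} and {AuthorID}⁺ ⊇ {Branch, DueDate, Publisher} with {Branch, DueDate, Publisher} non-prime, there is a partial dependency; 2NF fails.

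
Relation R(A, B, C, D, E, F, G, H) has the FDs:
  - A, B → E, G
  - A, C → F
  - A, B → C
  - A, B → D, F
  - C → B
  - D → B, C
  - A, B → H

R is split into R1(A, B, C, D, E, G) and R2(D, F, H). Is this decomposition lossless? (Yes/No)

R1 ∩ R2 = {D}; its closure under F is {B, C, D}.
R1 ⊄ {B, C, D} and R2 ⊄ {B, C, D}, so the split is lossy.

No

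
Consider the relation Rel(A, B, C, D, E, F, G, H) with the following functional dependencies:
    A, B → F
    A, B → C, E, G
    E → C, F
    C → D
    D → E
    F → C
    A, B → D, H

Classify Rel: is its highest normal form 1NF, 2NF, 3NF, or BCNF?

Candidate key: {A, B}. Prime attributes: {A, B}.
E → C, F: {E}⁺ = {C, D, E, F}, which is not all of the attributes, so the left side is not a superkey — BCNF is violated.
E → C, F determines the non-prime attributes {C, F} from a non-superkey — 3NF is violated.
Checking every proper subset of each key, none determines a non-prime attribute — 2NF is satisfied.

2NF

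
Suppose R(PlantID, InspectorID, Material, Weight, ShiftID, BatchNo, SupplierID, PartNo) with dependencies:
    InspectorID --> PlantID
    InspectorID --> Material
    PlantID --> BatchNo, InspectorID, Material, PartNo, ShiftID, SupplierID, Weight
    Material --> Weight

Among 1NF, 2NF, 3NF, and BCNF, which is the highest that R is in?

2NF

Candidate keys: {InspectorID}, {PlantID}. Prime attributes: {InspectorID, PlantID}.
Material --> Weight: {Material}⁺ = {Material, Weight}, which is not all of the attributes, so the left side is not a superkey — BCNF is violated.
Material --> Weight has non-prime {Weight} on the right and a non-superkey on the left, so 3NF fails.
All keys have size 1, which rules out partial dependencies — 2NF is satisfied.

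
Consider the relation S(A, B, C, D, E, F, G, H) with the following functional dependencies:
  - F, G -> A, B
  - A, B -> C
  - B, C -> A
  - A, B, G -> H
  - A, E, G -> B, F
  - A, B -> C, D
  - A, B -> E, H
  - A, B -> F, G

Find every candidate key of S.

{A, B} is a candidate key since {A, B}⁺ = {A, B, C, D, E, F, G, H} covers every attribute.
{B, C} is a candidate key since {B, C}⁺ = {A, B, C, D, E, F, G, H} covers every attribute.
{F, G} is a candidate key since {F, G}⁺ = {A, B, C, D, E, F, G, H} covers every attribute.
{A, E, G} is a candidate key since {A, E, G}⁺ = {A, B, C, D, E, F, G, H} covers every attribute.
These are minimal and exhaustive — every other superkey contains one of them.

{A, B}, {A, E, G}, {B, C}, {F, G}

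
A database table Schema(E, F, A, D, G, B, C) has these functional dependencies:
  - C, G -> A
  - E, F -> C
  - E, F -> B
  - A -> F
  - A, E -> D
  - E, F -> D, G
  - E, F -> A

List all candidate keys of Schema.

Attributes never on any right-hand side: {E} — every candidate key must contain it.
{A, E}⁺ = {A, B, C, D, E, F, G} — all of the relation — so {A, E} is a candidate key.
{E, F}⁺ = {A, B, C, D, E, F, G} — all of the relation — so {E, F} is a candidate key.
{C, E, G}⁺ = {A, B, C, D, E, F, G} — all of the relation — so {C, E, G} is a candidate key.
No proper subset of any of these is a key, and no other minimal superkey exists.

{A, E}, {C, E, G}, {E, F}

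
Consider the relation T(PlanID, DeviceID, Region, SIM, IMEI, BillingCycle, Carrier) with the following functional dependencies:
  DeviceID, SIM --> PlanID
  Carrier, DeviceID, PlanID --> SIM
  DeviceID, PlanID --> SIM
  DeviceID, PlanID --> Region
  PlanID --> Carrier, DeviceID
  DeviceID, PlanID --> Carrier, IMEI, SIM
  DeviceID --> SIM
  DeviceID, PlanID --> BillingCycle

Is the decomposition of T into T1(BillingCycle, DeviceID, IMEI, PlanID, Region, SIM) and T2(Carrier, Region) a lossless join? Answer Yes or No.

Common attributes: {Region}; their closure is {Region}.
T1 ⊄ {Region} and T2 ⊄ {Region}, so the split is lossy.

No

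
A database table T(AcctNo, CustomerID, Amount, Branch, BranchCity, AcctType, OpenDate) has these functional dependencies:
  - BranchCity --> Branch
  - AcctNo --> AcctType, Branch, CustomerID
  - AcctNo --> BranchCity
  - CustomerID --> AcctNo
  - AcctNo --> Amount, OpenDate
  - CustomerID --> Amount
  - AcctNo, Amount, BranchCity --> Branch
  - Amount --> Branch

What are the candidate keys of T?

{AcctNo}, {CustomerID}

Closure of {AcctNo} is {AcctNo, AcctType, Amount, Branch, BranchCity, CustomerID, OpenDate}, the whole schema; {AcctNo} is a candidate key.
Closure of {CustomerID} is {AcctNo, AcctType, Amount, Branch, BranchCity, CustomerID, OpenDate}, the whole schema; {CustomerID} is a candidate key.
These are minimal and exhaustive — every other superkey contains one of them.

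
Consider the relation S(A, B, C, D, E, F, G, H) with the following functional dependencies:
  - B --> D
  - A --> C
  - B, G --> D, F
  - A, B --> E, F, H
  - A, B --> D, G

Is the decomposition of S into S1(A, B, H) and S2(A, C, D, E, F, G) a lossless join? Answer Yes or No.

S1 ∩ S2 = {A}; its closure under F is {A, C}.
The closure covers neither S1 nor S2 entirely; the join is not lossless.

No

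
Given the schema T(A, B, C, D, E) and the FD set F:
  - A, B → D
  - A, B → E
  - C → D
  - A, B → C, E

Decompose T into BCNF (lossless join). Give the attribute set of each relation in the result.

Candidate key of the original relation: {A, B}.
Within {A, B, C, D, E}: {C}⁺ ∩ {A, B, C, D, E} = {C, D}, not the whole set, so C → D violates BCNF; decompose into {C, D} and {A, B, C, E}.
{C, D} is in BCNF.
{A, B, C, E} is in BCNF.

{A, B, C, E}; {C, D}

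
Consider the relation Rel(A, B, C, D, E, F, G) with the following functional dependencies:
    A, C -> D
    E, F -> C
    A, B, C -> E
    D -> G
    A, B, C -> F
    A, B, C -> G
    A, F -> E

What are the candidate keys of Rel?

{A, B, C}, {A, B, F}

Attributes never on any right-hand side: {A, B} — every candidate key must contain all of them.
Closure of {A, B, C} is {A, B, C, D, E, F, G}, the whole schema; {A, B, C} is a candidate key.
Closure of {A, B, F} is {A, B, C, D, E, F, G}, the whole schema; {A, B, F} is a candidate key.
Any other superkey properly contains one of these, so there are no further candidate keys.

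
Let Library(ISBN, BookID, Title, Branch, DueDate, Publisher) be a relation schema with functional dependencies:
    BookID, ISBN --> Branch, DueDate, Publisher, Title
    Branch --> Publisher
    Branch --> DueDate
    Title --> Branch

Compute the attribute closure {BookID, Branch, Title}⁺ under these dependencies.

Start with {BookID, Branch, Title}.
Branch --> Publisher applies; add {Publisher} → now {BookID, Branch, Publisher, Title}.
Branch --> DueDate applies; add {DueDate} → now {BookID, Branch, DueDate, Publisher, Title}.
No further FD applies.

{BookID, Branch, DueDate, Publisher, Title}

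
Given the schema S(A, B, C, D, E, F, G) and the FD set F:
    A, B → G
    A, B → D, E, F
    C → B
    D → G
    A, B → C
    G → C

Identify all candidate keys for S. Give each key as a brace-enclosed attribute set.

{A, B}, {A, C}, {A, D}, {A, G}

{A} never appears on the right of any FD, so every key must include it.
{A, B}⁺ = {A, B, C, D, E, F, G}, which is every attribute, so {A, B} is a candidate key.
{A, C}⁺ = {A, B, C, D, E, F, G}, which is every attribute, so {A, C} is a candidate key.
{A, D}⁺ = {A, B, C, D, E, F, G}, which is every attribute, so {A, D} is a candidate key.
{A, G}⁺ = {A, B, C, D, E, F, G}, which is every attribute, so {A, G} is a candidate key.
No proper subset of any of these is a key, and no other minimal superkey exists.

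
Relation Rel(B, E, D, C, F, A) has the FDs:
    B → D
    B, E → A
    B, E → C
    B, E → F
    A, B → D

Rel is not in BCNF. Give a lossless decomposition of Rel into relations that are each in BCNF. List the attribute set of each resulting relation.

{A, B, C, E, F}; {B, D}

Candidate key of the original relation: {B, E}.
{A, B, C, D, E, F}: {B} determines {B, D} here but is not a superkey — split on B → D, giving {B, D} and {A, B, C, E, F}.
{B, D} has no BCNF violation.
{A, B, C, E, F} has no BCNF violation.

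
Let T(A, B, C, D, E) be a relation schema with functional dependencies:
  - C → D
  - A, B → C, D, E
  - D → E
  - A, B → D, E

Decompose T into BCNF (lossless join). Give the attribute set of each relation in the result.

{A, B, C}; {C, D}; {D, E}

Candidate key of the original relation: {A, B}.
Within {A, B, C, D, E}: {C}⁺ ∩ {A, B, C, D, E} = {C, D, E}, not the whole set, so C → D, E violates BCNF; decompose into {C, D, E} and {A, B, C}.
Within {C, D, E}: {D}⁺ ∩ {C, D, E} = {D, E}, not the whole set, so D → E violates BCNF; decompose into {D, E} and {C, D}.
{D, E} is in BCNF.
{C, D} is in BCNF.
{A, B, C} is in BCNF.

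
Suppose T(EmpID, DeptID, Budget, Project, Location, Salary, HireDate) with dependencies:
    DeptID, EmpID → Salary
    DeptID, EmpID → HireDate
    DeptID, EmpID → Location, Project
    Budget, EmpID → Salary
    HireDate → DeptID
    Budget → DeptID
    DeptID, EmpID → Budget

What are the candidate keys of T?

{Budget, EmpID}, {DeptID, EmpID}, {EmpID, HireDate}

No FD produces {EmpID}, so it must be in every candidate key.
{Budget, EmpID} is a candidate key since {Budget, EmpID}⁺ = {Budget, DeptID, EmpID, HireDate, Location, Project, Salary} covers every attribute.
{DeptID, EmpID} is a candidate key since {DeptID, EmpID}⁺ = {Budget, DeptID, EmpID, HireDate, Location, Project, Salary} covers every attribute.
{EmpID, HireDate} is a candidate key since {EmpID, HireDate}⁺ = {Budget, DeptID, EmpID, HireDate, Location, Project, Salary} covers every attribute.
Any other superkey properly contains one of these, so there are no further candidate keys.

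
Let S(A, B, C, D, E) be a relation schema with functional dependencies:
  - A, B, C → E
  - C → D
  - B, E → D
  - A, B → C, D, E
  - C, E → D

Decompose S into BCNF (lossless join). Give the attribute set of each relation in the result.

Candidate key of the original relation: {A, B}.
In {A, B, C, D, E}, {C} is not a superkey ({C}⁺ restricted to this set is {C, D}), so split on C → D into {C, D} and {A, B, C, E}.
{C, D} is in BCNF.
{A, B, C, E} is in BCNF.

{A, B, C, E}; {C, D}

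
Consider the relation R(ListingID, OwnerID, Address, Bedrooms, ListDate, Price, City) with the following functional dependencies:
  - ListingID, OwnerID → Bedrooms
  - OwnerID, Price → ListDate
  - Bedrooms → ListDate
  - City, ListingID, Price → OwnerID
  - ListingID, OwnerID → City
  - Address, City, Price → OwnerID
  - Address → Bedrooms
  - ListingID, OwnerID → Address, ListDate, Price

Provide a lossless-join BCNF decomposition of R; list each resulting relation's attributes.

Candidate keys of the original relation: {City, ListingID, Price}, {ListingID, OwnerID}.
{Address, Bedrooms, City, ListDate, ListingID, OwnerID, Price}: {OwnerID, Price} determines {ListDate, OwnerID, Price} here but is not a superkey — split on OwnerID, Price → ListDate, giving {ListDate, OwnerID, Price} and {Address, Bedrooms, City, ListingID, OwnerID, Price}.
{ListDate, OwnerID, Price} is in BCNF.
{Address, Bedrooms, City, ListingID, OwnerID, Price}: {Address, City, Price} determines {Address, Bedrooms, City, OwnerID, Price} here but is not a superkey — split on Address, City, Price → Bedrooms, OwnerID, giving {Address, Bedrooms, City, OwnerID, Price} and {Address, City, ListingID, Price}.
{Address, Bedrooms, City, OwnerID, Price}: {Address} determines {Address, Bedrooms} here but is not a superkey — split on Address → Bedrooms, giving {Address, Bedrooms} and {Address, City, OwnerID, Price}.
{Address, Bedrooms} is in BCNF.
{Address, City, OwnerID, Price} is in BCNF.
{Address, City, ListingID, Price} is in BCNF.

{Address, Bedrooms}; {Address, City, ListingID, Price}; {Address, City, OwnerID, Price}; {ListDate, OwnerID, Price}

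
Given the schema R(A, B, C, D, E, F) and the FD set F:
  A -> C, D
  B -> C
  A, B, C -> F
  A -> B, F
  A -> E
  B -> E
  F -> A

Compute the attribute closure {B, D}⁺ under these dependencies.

{B, C, D, E}

Start with {B, D}.
B -> C applies; add {C} → now {B, C, D}.
B -> E applies; add {E} → now {B, C, D, E}.
No further FD applies.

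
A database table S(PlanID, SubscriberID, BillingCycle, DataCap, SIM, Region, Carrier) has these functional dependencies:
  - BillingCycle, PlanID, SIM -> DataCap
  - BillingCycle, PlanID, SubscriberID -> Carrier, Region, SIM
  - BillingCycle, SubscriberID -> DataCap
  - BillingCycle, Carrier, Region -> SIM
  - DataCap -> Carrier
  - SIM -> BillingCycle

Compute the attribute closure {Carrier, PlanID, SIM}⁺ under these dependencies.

Start with {Carrier, PlanID, SIM}.
SIM -> BillingCycle applies; add {BillingCycle} → now {BillingCycle, Carrier, PlanID, SIM}.
BillingCycle, PlanID, SIM -> DataCap applies; add {DataCap} → now {BillingCycle, Carrier, DataCap, PlanID, SIM}.
No further FD applies.

{BillingCycle, Carrier, DataCap, PlanID, SIM}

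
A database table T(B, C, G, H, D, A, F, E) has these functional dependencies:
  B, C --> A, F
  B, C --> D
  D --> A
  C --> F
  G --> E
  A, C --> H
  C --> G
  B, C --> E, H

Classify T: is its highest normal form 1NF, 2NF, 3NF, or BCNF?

1NF

Candidate key: {B, C}. Prime attributes: {B, C}.
For D --> A we have {D}⁺ = {A, D}; {D} is not a superkey, so BCNF fails.
D --> A has non-prime {A} on the right and a non-superkey on the left, so 3NF fails.
Since {C} ⊂ {B, C} and {C}⁺ ⊇ {E, F, G} with {E, F, G} non-prime, there is a partial dependency; 2NF fails.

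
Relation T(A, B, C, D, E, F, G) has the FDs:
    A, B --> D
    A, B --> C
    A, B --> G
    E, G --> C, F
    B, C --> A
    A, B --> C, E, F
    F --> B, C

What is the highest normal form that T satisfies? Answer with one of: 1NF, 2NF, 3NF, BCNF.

BCNF

Candidate keys: {A, B}, {B, C}, {E, G}, {F}. Prime attributes: {A, B, C, E, F, G}.
Every FD has a superkey on the left, so the relation is in BCNF.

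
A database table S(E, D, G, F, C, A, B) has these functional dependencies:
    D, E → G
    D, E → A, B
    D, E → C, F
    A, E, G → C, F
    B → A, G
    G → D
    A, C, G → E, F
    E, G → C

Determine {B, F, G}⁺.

{A, B, D, F, G}

Start with {B, F, G}.
B → A, G applies; add {A} → now {A, B, F, G}.
G → D applies; add {D} → now {A, B, D, F, G}.
No further FD applies.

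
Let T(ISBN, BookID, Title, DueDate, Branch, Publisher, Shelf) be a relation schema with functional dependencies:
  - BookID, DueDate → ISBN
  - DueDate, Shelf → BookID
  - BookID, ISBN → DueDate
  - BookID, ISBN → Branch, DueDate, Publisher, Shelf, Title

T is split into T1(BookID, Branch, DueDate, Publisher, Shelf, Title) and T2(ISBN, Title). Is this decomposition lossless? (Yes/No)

No

Common attributes: {Title}; their closure is {Title}.
T1 ⊄ {Title} and T2 ⊄ {Title}, so the split is lossy.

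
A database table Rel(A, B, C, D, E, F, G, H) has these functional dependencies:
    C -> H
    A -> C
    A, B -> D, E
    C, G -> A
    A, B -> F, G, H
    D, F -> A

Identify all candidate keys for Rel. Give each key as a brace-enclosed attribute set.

{A, B}, {B, C, G}, {B, D, F}

No FD produces {B}, so it must be in every candidate key.
{A, B}⁺ = {A, B, C, D, E, F, G, H} — all of the relation — so {A, B} is a candidate key.
{B, C, G}⁺ = {A, B, C, D, E, F, G, H} — all of the relation — so {B, C, G} is a candidate key.
{B, D, F}⁺ = {A, B, C, D, E, F, G, H} — all of the relation — so {B, D, F} is a candidate key.
Any other superkey properly contains one of these, so there are no further candidate keys.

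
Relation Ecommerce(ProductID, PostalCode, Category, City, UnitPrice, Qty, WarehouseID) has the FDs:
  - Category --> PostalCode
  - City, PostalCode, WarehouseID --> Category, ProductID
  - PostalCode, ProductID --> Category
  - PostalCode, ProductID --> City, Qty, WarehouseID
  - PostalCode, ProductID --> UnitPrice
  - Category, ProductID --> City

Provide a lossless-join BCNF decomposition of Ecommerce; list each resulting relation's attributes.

{Category, City, ProductID, Qty, UnitPrice, WarehouseID}; {Category, PostalCode}

Candidate keys of the original relation: {Category, City, WarehouseID}, {Category, ProductID}, {City, PostalCode, WarehouseID}, {PostalCode, ProductID}.
In {Category, City, PostalCode, ProductID, Qty, UnitPrice, WarehouseID}, {Category} is not a superkey ({Category}⁺ restricted to this set is {Category, PostalCode}), so split on Category --> PostalCode into {Category, PostalCode} and {Category, City, ProductID, Qty, UnitPrice, WarehouseID}.
{Category, PostalCode} is in BCNF.
{Category, City, ProductID, Qty, UnitPrice, WarehouseID} is in BCNF.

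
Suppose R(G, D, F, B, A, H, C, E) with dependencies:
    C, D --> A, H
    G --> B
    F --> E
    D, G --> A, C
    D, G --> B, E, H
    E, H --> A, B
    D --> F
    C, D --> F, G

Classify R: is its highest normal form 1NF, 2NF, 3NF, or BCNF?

Candidate keys: {C, D}, {D, G}. Prime attributes: {C, D, G}.
G --> B: {G}⁺ = {B, G}, which is not all of the attributes, so the left side is not a superkey — BCNF is violated.
G --> B has non-prime {B} on the right and a non-superkey on the left, so 3NF fails.
The proper key subset {D} of {C, D} determines non-prime {E, F}, so the relation is not even in 2NF.

1NF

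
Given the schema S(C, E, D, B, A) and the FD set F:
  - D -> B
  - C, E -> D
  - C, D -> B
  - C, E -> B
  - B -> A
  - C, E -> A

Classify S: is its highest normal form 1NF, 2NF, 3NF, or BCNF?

Candidate key: {C, E}. Prime attributes: {C, E}.
For D -> B we have {D}⁺ = {A, B, D}; {D} is not a superkey, so BCNF fails.
D -> B determines the non-prime attribute {B} from a non-superkey — 3NF is violated.
No non-prime attribute depends on a proper subset of any candidate key, so 2NF holds.

2NF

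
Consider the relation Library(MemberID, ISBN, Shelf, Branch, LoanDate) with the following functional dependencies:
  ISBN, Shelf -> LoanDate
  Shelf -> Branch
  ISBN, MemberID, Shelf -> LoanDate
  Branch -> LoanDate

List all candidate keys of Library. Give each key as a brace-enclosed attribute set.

{ISBN, MemberID, Shelf} never appear on the right of any FD, so every key must include all of them.
{ISBN, MemberID, Shelf} is a candidate key since {ISBN, MemberID, Shelf}⁺ = {Branch, ISBN, LoanDate, MemberID, Shelf} covers every attribute.
No smaller or unrelated set reaches every attribute, so there are no other keys.

{ISBN, MemberID, Shelf}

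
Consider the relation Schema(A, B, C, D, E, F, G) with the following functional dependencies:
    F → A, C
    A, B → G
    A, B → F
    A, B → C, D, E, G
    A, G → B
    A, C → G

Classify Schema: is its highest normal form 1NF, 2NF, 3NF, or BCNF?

BCNF

Candidate keys: {A, B}, {A, C}, {A, G}, {F}. Prime attributes: {A, B, C, F, G}.
Every FD has a superkey on the left, so the relation is in BCNF.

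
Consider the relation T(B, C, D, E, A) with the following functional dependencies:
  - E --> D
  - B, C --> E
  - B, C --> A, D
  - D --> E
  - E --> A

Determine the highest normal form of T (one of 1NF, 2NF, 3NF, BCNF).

2NF

Candidate key: {B, C}. Prime attributes: {B, C}.
For E --> D we have {E}⁺ = {A, D, E}; {E} is not a superkey, so BCNF fails.
E --> D determines the non-prime attribute {D} from a non-superkey — 3NF is violated.
No non-prime attribute depends on a proper subset of any candidate key, so 2NF holds.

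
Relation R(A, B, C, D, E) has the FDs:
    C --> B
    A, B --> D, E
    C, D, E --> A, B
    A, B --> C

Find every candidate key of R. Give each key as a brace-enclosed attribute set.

{A, B}, {A, C}, {C, D, E}

Closure of {A, B} is {A, B, C, D, E}, the whole schema; {A, B} is a candidate key.
Closure of {A, C} is {A, B, C, D, E}, the whole schema; {A, C} is a candidate key.
Closure of {C, D, E} is {A, B, C, D, E}, the whole schema; {C, D, E} is a candidate key.
Any other superkey properly contains one of these, so there are no further candidate keys.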